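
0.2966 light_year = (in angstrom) 2.806e+25. Check: 1 light_year = 9.4607305e+15 m, so 0.2966 light_year = 0.2966 * 9.4607305e+15 = 2.8060527e+15 m. 1 angstrom = 1e-10 m, so 2.8060527e+15 m = 2.8060527e+15 / 1e-10 = 2.8060527e+25 angstrom ≈ 2.806e+25 angstrom (4 s.f.).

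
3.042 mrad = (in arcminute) 10.46. Check: 1 mrad = 0.001 rad, so 3.042 mrad = 3.042 * 0.001 = 0.003042 rad. 1 arcminute = 0.00029088821 rad, so 0.003042 rad = 0.003042 / 0.00029088821 = 10.457626 arcminute ≈ 10.46 arcminute (4 s.f.).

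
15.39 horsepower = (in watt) 1 horsepower = 745.69987 W, so 15.39 horsepower = 15.39 * 745.69987 = 11476.321 W. 11476.321 W = 11476.321 watt ≈ 1.148e+04 watt (4 s.f.). Final answer: 1.148e+04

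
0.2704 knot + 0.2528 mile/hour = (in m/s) 0.2521. Check: 1 knot = 0.51444444 m/s, so 0.2704 knot = 0.2704 * 0.51444444 = 0.13910578 m/s. 1 mile/hour = 0.44704 m/s, so 0.2528 mile/hour = 0.2528 * 0.44704 = 0.11301171 m/s. Sum: 0.13910578 + 0.11301171 = 0.25211749 m/s. Result: 0.25211749 m/s ≈ 0.2521 m/s (4 s.f.).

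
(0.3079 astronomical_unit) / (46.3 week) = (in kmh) 5922. Check: 1 astronomical_unit = 1.4959787e+11 m, so 0.3079 astronomical_unit = 0.3079 * 1.4959787e+11 = 4.6061184e+10 m. 1 week = 604800 s, so 46.3 week = 46.3 * 604800 = 28002240 s. Combine: 4.6061184e+10 m / 28002240 s = 1644.9107 m/s. 1 kmh = 0.27777778 m/s, so 1644.9107 m/s = 1644.9107 / 0.27777778 = 5921.6785 kmh ≈ 5922 kmh (4 s.f.).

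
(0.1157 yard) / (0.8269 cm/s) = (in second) 1 yard = 0.9144 m, so 0.1157 yard = 0.1157 * 0.9144 = 0.10579608 m. 1 cm/s = 0.01 m/s, so 0.8269 cm/s = 0.8269 * 0.01 = 0.008269 m/s. Combine: 0.10579608 m / 0.008269 m/s = 12.794302 s. 12.794302 s = 12.794302 second ≈ 12.79 second (4 s.f.). Final answer: 12.79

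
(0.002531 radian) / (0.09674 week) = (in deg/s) 0.002531 radian = 0.002531 rad. 1 week = 604800 s, so 0.09674 week = 0.09674 * 604800 = 58508.352 s. Combine: 0.002531 rad / 58508.352 s = 4.3258781e-08 rad/s. 1 deg/s = 0.017453293 rad/s, so 4.3258781e-08 rad/s = 4.3258781e-08 / 0.017453293 = 2.4785456e-06 deg/s ≈ 2.479e-06 deg/s (4 s.f.). Final answer: 2.479e-06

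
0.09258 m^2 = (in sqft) 1 sqft = 0.09290304 m^2, so 0.09258 m^2 = 0.09258 / 0.09290304 = 0.99652283 sqft ≈ 0.9965 sqft (4 s.f.). Final answer: 0.9965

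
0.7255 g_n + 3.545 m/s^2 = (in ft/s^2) 1 g_n = 9.80665 m/s^2, so 0.7255 g_n = 0.7255 * 9.80665 = 7.1147246 m/s^2. 3.545 m/s^2 is already in m/s^2. Sum: 7.1147246 + 3.545 = 10.659725 m/s^2. 1 ft/s^2 = 0.3048 m/s^2, so 10.659725 m/s^2 = 10.659725 / 0.3048 = 34.97285 ft/s^2 ≈ 34.97 ft/s^2 (4 s.f.). Final answer: 34.97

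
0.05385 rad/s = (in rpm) 0.5142. Check: 1 rpm = 0.10471976 rad/s, so 0.05385 rad/s = 0.05385 / 0.10471976 = 0.51422962 rpm ≈ 0.5142 rpm (4 s.f.).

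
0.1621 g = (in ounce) 0.005718. Check: 1 g = 0.001 kg, so 0.1621 g = 0.1621 * 0.001 = 0.0001621 kg. 1 ounce = 0.028349523 kg, so 0.0001621 kg = 0.0001621 / 0.028349523 = 0.0057179092 ounce ≈ 0.005718 ounce (4 s.f.).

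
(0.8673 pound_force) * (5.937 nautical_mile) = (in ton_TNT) 1 pound_force = 4.4482216 N, so 0.8673 pound_force = 0.8673 * 4.4482216 = 3.8579426 N. 1 nautical_mile = 1852 m, so 5.937 nautical_mile = 5.937 * 1852 = 10995.324 m. Combine: 3.8579426 N * 10995.324 m = 42419.329 J. 1 ton_TNT = 4.184e+09 J, so 42419.329 J = 42419.329 / 4.184e+09 = 1.0138463e-05 ton_TNT ≈ 1.014e-05 ton_TNT (4 s.f.). Final answer: 1.014e-05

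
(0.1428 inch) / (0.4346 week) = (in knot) 1 inch = 0.0254 m, so 0.1428 inch = 0.1428 * 0.0254 = 0.00362712 m. 1 week = 604800 s, so 0.4346 week = 0.4346 * 604800 = 262846.08 s. Combine: 0.00362712 m / 262846.08 s = 1.3799407e-08 m/s. 1 knot = 0.51444444 m/s, so 1.3799407e-08 m/s = 1.3799407e-08 / 0.51444444 = 2.6823901e-08 knot ≈ 2.682e-08 knot (4 s.f.). Final answer: 2.682e-08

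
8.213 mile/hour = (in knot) 7.137. Check: 1 mile/hour = 0.44704 m/s, so 8.213 mile/hour = 8.213 * 0.44704 = 3.6715395 m/s. 1 knot = 0.51444444 m/s, so 3.6715395 m/s = 3.6715395 / 0.51444444 = 7.1369019 knot ≈ 7.137 knot (4 s.f.).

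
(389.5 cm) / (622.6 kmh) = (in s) 1 cm = 0.01 m, so 389.5 cm = 389.5 * 0.01 = 3.895 m. 1 kmh = 0.27777778 m/s, so 622.6 kmh = 622.6 * 0.27777778 = 172.94444 m/s. Combine: 3.895 m / 172.94444 m/s = 0.022521683 s. Result: 0.022521683 s ≈ 0.02252 s (4 s.f.). Final answer: 0.02252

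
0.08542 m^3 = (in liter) 1 liter = 0.001 m^3, so 0.08542 m^3 = 0.08542 / 0.001 = 85.42 liter. Final answer: 85.42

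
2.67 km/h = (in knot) 1 km/h = 0.27777778 m/s, so 2.67 km/h = 2.67 * 0.27777778 = 0.74166667 m/s. 1 knot = 0.51444444 m/s, so 0.74166667 m/s = 0.74166667 / 0.51444444 = 1.4416847 knot ≈ 1.442 knot (4 s.f.). Final answer: 1.442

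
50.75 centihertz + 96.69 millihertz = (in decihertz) 6.042. Check: 1 centihertz = 0.01 Hz, so 50.75 centihertz = 50.75 * 0.01 = 0.5075 Hz. 1 millihertz = 0.001 Hz, so 96.69 millihertz = 96.69 * 0.001 = 0.09669 Hz. Sum: 0.5075 + 0.09669 = 0.60419 Hz. 1 decihertz = 0.1 Hz, so 0.60419 Hz = 0.60419 / 0.1 = 6.0419 decihertz ≈ 6.042 decihertz (4 s.f.).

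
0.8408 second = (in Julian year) 2.664e-08. Check: 0.8408 second = 0.8408 s. 1 Julian year = 31557600 s, so 0.8408 s = 0.8408 / 31557600 = 2.6643344e-08 Julian year ≈ 2.664e-08 Julian year (4 s.f.).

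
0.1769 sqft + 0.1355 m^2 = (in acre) 1 sqft = 0.09290304 m^2, so 0.1769 sqft = 0.1769 * 0.09290304 = 0.016434548 m^2. 0.1355 m^2 is already in m^2. Sum: 0.016434548 + 0.1355 = 0.15193455 m^2. 1 acre = 4046.8564 m^2, so 0.15193455 m^2 = 0.15193455 / 4046.8564 = 3.7543844e-05 acre ≈ 3.754e-05 acre (4 s.f.). Final answer: 3.754e-05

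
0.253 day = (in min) 1 day = 86400 s, so 0.253 day = 0.253 * 86400 = 21859.2 s. 1 min = 60 s, so 21859.2 s = 21859.2 / 60 = 364.32 min ≈ 364.3 min (4 s.f.). Final answer: 364.3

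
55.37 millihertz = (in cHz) 1 millihertz = 0.001 Hz, so 55.37 millihertz = 55.37 * 0.001 = 0.05537 Hz. 1 cHz = 0.01 Hz, so 0.05537 Hz = 0.05537 / 0.01 = 5.537 cHz. Final answer: 5.537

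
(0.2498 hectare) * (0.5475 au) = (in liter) 2.046e+17. Check: 1 hectare = 10000 m^2, so 0.2498 hectare = 0.2498 * 10000 = 2498 m^2. 1 au = 1.4959787e+11 m, so 0.5475 au = 0.5475 * 1.4959787e+11 = 8.1904834e+10 m. Combine: 2498 m^2 * 8.1904834e+10 m = 2.0459828e+14 m^3. 1 liter = 0.001 m^3, so 2.0459828e+14 m^3 = 2.0459828e+14 / 0.001 = 2.0459828e+17 liter ≈ 2.046e+17 liter (4 s.f.).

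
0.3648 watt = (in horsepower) 0.3648 watt = 0.3648 W. 1 horsepower = 745.69987 W, so 0.3648 W = 0.3648 / 745.69987 = 0.00048920486 horsepower ≈ 0.0004892 horsepower (4 s.f.). Final answer: 0.0004892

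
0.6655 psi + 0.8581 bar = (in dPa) 1 psi = 6894.7573 Pa, so 0.6655 psi = 0.6655 * 6894.7573 = 4588.461 Pa. 1 bar = 100000 Pa, so 0.8581 bar = 0.8581 * 100000 = 85810 Pa. Sum: 4588.461 + 85810 = 90398.461 Pa. 1 dPa = 0.1 Pa, so 90398.461 Pa = 90398.461 / 0.1 = 903984.61 dPa ≈ 9.04e+05 dPa (4 s.f.). Final answer: 9.04e+05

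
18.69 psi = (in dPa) 1 psi = 6894.7573 Pa, so 18.69 psi = 18.69 * 6894.7573 = 128863.01 Pa. 1 dPa = 0.1 Pa, so 128863.01 Pa = 128863.01 / 0.1 = 1288630.1 dPa ≈ 1.289e+06 dPa (4 s.f.). Final answer: 1.289e+06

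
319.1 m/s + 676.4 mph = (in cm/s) 319.1 m/s is already in m/s. 1 mph = 0.44704 m/s, so 676.4 mph = 676.4 * 0.44704 = 302.37786 m/s. Sum: 319.1 + 302.37786 = 621.47786 m/s. 1 cm/s = 0.01 m/s, so 621.47786 m/s = 621.47786 / 0.01 = 62147.786 cm/s ≈ 6.215e+04 cm/s (4 s.f.). Final answer: 6.215e+04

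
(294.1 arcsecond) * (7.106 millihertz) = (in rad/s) 1.013e-05. Check: 1 arcsecond = 4.8481368e-06 rad, so 294.1 arcsecond = 294.1 * 4.8481368e-06 = 0.001425837 rad. 1 millihertz = 0.001 Hz, so 7.106 millihertz = 7.106 * 0.001 = 0.007106 Hz. Combine: 0.001425837 rad * 0.007106 Hz = 1.0131998e-05 rad/s. Result: 1.0131998e-05 rad/s ≈ 1.013e-05 rad/s (4 s.f.).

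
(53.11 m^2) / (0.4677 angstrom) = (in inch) 4.471e+13. Check: 53.11 m^2 is already in m^2. 1 angstrom = 1e-10 m, so 0.4677 angstrom = 0.4677 * 1e-10 = 4.677e-11 m. Combine: 53.11 m^2 / 4.677e-11 m = 1.135557e+12 m. 1 inch = 0.0254 m, so 1.135557e+12 m = 1.135557e+12 / 0.0254 = 4.4706968e+13 inch ≈ 4.471e+13 inch (4 s.f.).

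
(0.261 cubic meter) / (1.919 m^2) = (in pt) 385.5. Check: 0.261 cubic meter = 0.261 m^3. 1.919 m^2 is already in m^2. Combine: 0.261 m^3 / 1.919 m^2 = 0.13600834 m. 1 pt = 0.00035277778 m, so 0.13600834 m = 0.13600834 / 0.00035277778 = 385.53545 pt ≈ 385.5 pt (4 s.f.).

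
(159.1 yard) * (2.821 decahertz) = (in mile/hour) 9180. Check: 1 yard = 0.9144 m, so 159.1 yard = 159.1 * 0.9144 = 145.48104 m. 1 decahertz = 10 Hz, so 2.821 decahertz = 2.821 * 10 = 28.21 Hz. Combine: 145.48104 m * 28.21 Hz = 4104.0201 m/s. 1 mile/hour = 0.44704 m/s, so 4104.0201 m/s = 4104.0201 / 0.44704 = 9180.4316 mile/hour ≈ 9180 mile/hour (4 s.f.).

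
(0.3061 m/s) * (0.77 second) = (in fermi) 0.3061 m/s is already in m/s. 0.77 second = 0.77 s. Combine: 0.3061 m/s * 0.77 s = 0.235697 m. 1 fermi = 1e-15 m, so 0.235697 m = 0.235697 / 1e-15 = 2.35697e+14 fermi ≈ 2.357e+14 fermi (4 s.f.). Final answer: 2.357e+14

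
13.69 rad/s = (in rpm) 1 rpm = 0.10471976 rad/s, so 13.69 rad/s = 13.69 / 0.10471976 = 130.72987 rpm ≈ 130.7 rpm (4 s.f.). Final answer: 130.7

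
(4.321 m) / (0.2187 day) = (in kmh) 4.321 m is already in m. 1 day = 86400 s, so 0.2187 day = 0.2187 * 86400 = 18895.68 s. Combine: 4.321 m / 18895.68 s = 0.00022867661 m/s. 1 kmh = 0.27777778 m/s, so 0.00022867661 m/s = 0.00022867661 / 0.27777778 = 0.00082323579 kmh ≈ 0.0008232 kmh (4 s.f.). Final answer: 0.0008232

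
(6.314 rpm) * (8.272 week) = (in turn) 5.265e+05. Check: 1 rpm = 0.10471976 rad/s, so 6.314 rpm = 6.314 * 0.10471976 = 0.66120053 rad/s. 1 week = 604800 s, so 8.272 week = 8.272 * 604800 = 5002905.6 s. Combine: 0.66120053 rad/s * 5002905.6 s = 3307923.9 rad. 1 turn = 6.2831853 rad, so 3307923.9 rad = 3307923.9 / 6.2831853 = 526472.43 turn ≈ 5.265e+05 turn (4 s.f.).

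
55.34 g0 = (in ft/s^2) 1 g0 = 9.80665 m/s^2, so 55.34 g0 = 55.34 * 9.80665 = 542.70001 m/s^2. 1 ft/s^2 = 0.3048 m/s^2, so 542.70001 m/s^2 = 542.70001 / 0.3048 = 1780.5118 ft/s^2 ≈ 1781 ft/s^2 (4 s.f.). Final answer: 1781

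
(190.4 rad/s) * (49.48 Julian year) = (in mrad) 190.4 rad/s is already in rad/s. 1 Julian year = 31557600 s, so 49.48 Julian year = 49.48 * 31557600 = 1.56147e+09 s. Combine: 190.4 rad/s * 1.56147e+09 s = 2.973039e+11 rad. 1 mrad = 0.001 rad, so 2.973039e+11 rad = 2.973039e+11 / 0.001 = 2.973039e+14 mrad ≈ 2.973e+14 mrad (4 s.f.). Final answer: 2.973e+14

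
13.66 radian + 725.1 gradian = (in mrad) 13.66 radian = 13.66 rad. 1 gradian = 0.015707963 rad, so 725.1 gradian = 725.1 * 0.015707963 = 11.389844 rad. Sum: 13.66 + 11.389844 = 25.049844 rad. 1 mrad = 0.001 rad, so 25.049844 rad = 25.049844 / 0.001 = 25049.844 mrad ≈ 2.505e+04 mrad (4 s.f.). Final answer: 2.505e+04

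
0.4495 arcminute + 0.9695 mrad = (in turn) 0.0001751. Check: 1 arcminute = 0.00029088821 rad, so 0.4495 arcminute = 0.4495 * 0.00029088821 = 0.00013075425 rad. 1 mrad = 0.001 rad, so 0.9695 mrad = 0.9695 * 0.001 = 0.0009695 rad. Sum: 0.00013075425 + 0.0009695 = 0.0011002542 rad. 1 turn = 6.2831853 rad, so 0.0011002542 rad = 0.0011002542 / 6.2831853 = 0.0001751109 turn ≈ 0.0001751 turn (4 s.f.).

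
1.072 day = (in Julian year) 0.002935. Check: 1 day = 86400 s, so 1.072 day = 1.072 * 86400 = 92620.8 s. 1 Julian year = 31557600 s, so 92620.8 s = 92620.8 / 31557600 = 0.002934976 Julian year ≈ 0.002935 Julian year (4 s.f.).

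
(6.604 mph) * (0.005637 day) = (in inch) 1 mph = 0.44704 m/s, so 6.604 mph = 6.604 * 0.44704 = 2.9522522 m/s. 1 day = 86400 s, so 0.005637 day = 0.005637 * 86400 = 487.0368 s. Combine: 2.9522522 m/s * 487.0368 s = 1437.8554 m. 1 inch = 0.0254 m, so 1437.8554 m = 1437.8554 / 0.0254 = 56608.482 inch ≈ 5.661e+04 inch (4 s.f.). Final answer: 5.661e+04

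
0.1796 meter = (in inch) 0.1796 meter = 0.1796 m. 1 inch = 0.0254 m, so 0.1796 m = 0.1796 / 0.0254 = 7.0708661 inch ≈ 7.071 inch (4 s.f.). Final answer: 7.071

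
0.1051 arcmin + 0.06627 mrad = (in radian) 9.684e-05. Check: 1 arcmin = 0.00029088821 rad, so 0.1051 arcmin = 0.1051 * 0.00029088821 = 3.0572351e-05 rad. 1 mrad = 0.001 rad, so 0.06627 mrad = 0.06627 * 0.001 = 6.627e-05 rad. Sum: 3.0572351e-05 + 6.627e-05 = 9.6842351e-05 rad. 9.6842351e-05 rad = 9.6842351e-05 radian ≈ 9.684e-05 radian (4 s.f.).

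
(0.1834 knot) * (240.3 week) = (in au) 9.166e-05. Check: 1 knot = 0.51444444 m/s, so 0.1834 knot = 0.1834 * 0.51444444 = 0.094349111 m/s. 1 week = 604800 s, so 240.3 week = 240.3 * 604800 = 1.4533344e+08 s. Combine: 0.094349111 m/s * 1.4533344e+08 s = 13712081 m. 1 au = 1.4959787e+11 m, so 13712081 m = 13712081 / 1.4959787e+11 = 9.1659599e-05 au ≈ 9.166e-05 au (4 s.f.).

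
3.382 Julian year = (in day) 1235. Check: 1 Julian year = 31557600 s, so 3.382 Julian year = 3.382 * 31557600 = 1.067278e+08 s. 1 day = 86400 s, so 1.067278e+08 s = 1.067278e+08 / 86400 = 1235.2755 day ≈ 1235 day (4 s.f.).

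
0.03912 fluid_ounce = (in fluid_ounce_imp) 0.04072. Check: 1 fluid_ounce = 2.957353e-05 m^3, so 0.03912 fluid_ounce = 0.03912 * 2.957353e-05 = 1.1569165e-06 m^3. 1 fluid_ounce_imp = 2.8413063e-05 m^3, so 1.1569165e-06 m^3 = 1.1569165e-06 / 2.8413063e-05 = 0.040717768 fluid_ounce_imp ≈ 0.04072 fluid_ounce_imp (4 s.f.).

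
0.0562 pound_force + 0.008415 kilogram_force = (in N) 1 pound_force = 4.4482216 N, so 0.0562 pound_force = 0.0562 * 4.4482216 = 0.24999005 N. 1 kilogram_force = 9.80665 N, so 0.008415 kilogram_force = 0.008415 * 9.80665 = 0.08252296 N. Sum: 0.24999005 + 0.08252296 = 0.33251301 N. Result: 0.33251301 N ≈ 0.3325 N (4 s.f.). Final answer: 0.3325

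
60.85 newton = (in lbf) 13.68. Check: 60.85 newton = 60.85 N. 1 lbf = 4.4482216 N, so 60.85 N = 60.85 / 4.4482216 = 13.679624 lbf ≈ 13.68 lbf (4 s.f.).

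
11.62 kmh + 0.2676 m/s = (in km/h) 12.58. Check: 1 kmh = 0.27777778 m/s, so 11.62 kmh = 11.62 * 0.27777778 = 3.2277778 m/s. 0.2676 m/s is already in m/s. Sum: 3.2277778 + 0.2676 = 3.4953778 m/s. 1 km/h = 0.27777778 m/s, so 3.4953778 m/s = 3.4953778 / 0.27777778 = 12.58336 km/h ≈ 12.58 km/h (4 s.f.).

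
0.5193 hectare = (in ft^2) 1 hectare = 10000 m^2, so 0.5193 hectare = 0.5193 * 10000 = 5193 m^2. 1 ft^2 = 0.09290304 m^2, so 5193 m^2 = 5193 / 0.09290304 = 55896.987 ft^2 ≈ 5.59e+04 ft^2 (4 s.f.). Final answer: 5.59e+04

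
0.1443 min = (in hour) 1 min = 60 s, so 0.1443 min = 0.1443 * 60 = 8.658 s. 1 hour = 3600 s, so 8.658 s = 8.658 / 3600 = 0.002405 hour. Final answer: 0.002405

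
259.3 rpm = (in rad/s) 1 rpm = 0.10471976 rad/s, so 259.3 rpm = 259.3 * 0.10471976 = 27.153833 rad/s. Result: 27.153833 rad/s ≈ 27.15 rad/s (4 s.f.). Final answer: 27.15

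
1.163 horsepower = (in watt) 867.2. Check: 1 horsepower = 745.69987 W, so 1.163 horsepower = 1.163 * 745.69987 = 867.24895 W. 867.24895 W = 867.24895 watt ≈ 867.2 watt (4 s.f.).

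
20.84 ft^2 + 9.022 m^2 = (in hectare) 0.001096. Check: 1 ft^2 = 0.09290304 m^2, so 20.84 ft^2 = 20.84 * 0.09290304 = 1.9360994 m^2. 9.022 m^2 is already in m^2. Sum: 1.9360994 + 9.022 = 10.958099 m^2. 1 hectare = 10000 m^2, so 10.958099 m^2 = 10.958099 / 10000 = 0.0010958099 hectare ≈ 0.001096 hectare (4 s.f.).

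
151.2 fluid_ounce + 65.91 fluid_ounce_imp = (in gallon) 1 fluid_ounce = 2.957353e-05 m^3, so 151.2 fluid_ounce = 151.2 * 2.957353e-05 = 0.0044715177 m^3. 1 fluid_ounce_imp = 2.8413063e-05 m^3, so 65.91 fluid_ounce_imp = 65.91 * 2.8413063e-05 = 0.0018727049 m^3. Sum: 0.0044715177 + 0.0018727049 = 0.0063442226 m^3. 1 gallon = 0.0037854118 m^3, so 0.0063442226 m^3 = 0.0063442226 / 0.0037854118 = 1.6759663 gallon ≈ 1.676 gallon (4 s.f.). Final answer: 1.676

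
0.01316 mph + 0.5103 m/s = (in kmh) 1 mph = 0.44704 m/s, so 0.01316 mph = 0.01316 * 0.44704 = 0.0058830464 m/s. 0.5103 m/s is already in m/s. Sum: 0.0058830464 + 0.5103 = 0.51618305 m/s. 1 kmh = 0.27777778 m/s, so 0.51618305 m/s = 0.51618305 / 0.27777778 = 1.858259 kmh ≈ 1.858 kmh (4 s.f.). Final answer: 1.858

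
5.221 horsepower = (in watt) 1 horsepower = 745.69987 W, so 5.221 horsepower = 5.221 * 745.69987 = 3893.299 W. 3893.299 W = 3893.299 watt ≈ 3893 watt (4 s.f.). Final answer: 3893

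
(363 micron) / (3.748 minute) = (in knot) 3.138e-06. Check: 1 micron = 1e-06 m, so 363 micron = 363 * 1e-06 = 0.000363 m. 1 minute = 60 s, so 3.748 minute = 3.748 * 60 = 224.88 s. Combine: 0.000363 m / 224.88 s = 1.6141942e-06 m/s. 1 knot = 0.51444444 m/s, so 1.6141942e-06 m/s = 1.6141942e-06 / 0.51444444 = 3.1377426e-06 knot ≈ 3.138e-06 knot (4 s.f.).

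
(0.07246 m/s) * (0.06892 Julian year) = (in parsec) 0.07246 m/s is already in m/s. 1 Julian year = 31557600 s, so 0.06892 Julian year = 0.06892 * 31557600 = 2174949.8 s. Combine: 0.07246 m/s * 2174949.8 s = 157596.86 m. 1 parsec = 3.0856776e+16 m, so 157596.86 m = 157596.86 / 3.0856776e+16 = 5.1073665e-12 parsec ≈ 5.107e-12 parsec (4 s.f.). Final answer: 5.107e-12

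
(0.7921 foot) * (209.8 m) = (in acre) 1 foot = 0.3048 m, so 0.7921 foot = 0.7921 * 0.3048 = 0.24143208 m. 209.8 m is already in m. Combine: 0.24143208 m * 209.8 m = 50.65245 m^2. 1 acre = 4046.8564 m^2, so 50.65245 m^2 = 50.65245 / 4046.8564 = 0.012516493 acre ≈ 0.01252 acre (4 s.f.). Final answer: 0.01252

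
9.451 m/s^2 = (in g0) 0.9637. Check: 1 g0 = 9.80665 m/s^2, so 9.451 m/s^2 = 9.451 / 9.80665 = 0.96373379 g0 ≈ 0.9637 g0 (4 s.f.).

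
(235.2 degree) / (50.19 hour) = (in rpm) 1 degree = 0.017453293 rad, so 235.2 degree = 235.2 * 0.017453293 = 4.1050144 rad. 1 hour = 3600 s, so 50.19 hour = 50.19 * 3600 = 180684 s. Combine: 4.1050144 rad / 180684 s = 2.2719302e-05 rad/s. 1 rpm = 0.10471976 rad/s, so 2.2719302e-05 rad/s = 2.2719302e-05 / 0.10471976 = 0.00021695336 rpm ≈ 0.000217 rpm (4 s.f.). Final answer: 0.000217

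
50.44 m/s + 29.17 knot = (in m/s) 50.44 m/s is already in m/s. 1 knot = 0.51444444 m/s, so 29.17 knot = 29.17 * 0.51444444 = 15.006344 m/s. Sum: 50.44 + 15.006344 = 65.446344 m/s. Result: 65.446344 m/s ≈ 65.45 m/s (4 s.f.). Final answer: 65.45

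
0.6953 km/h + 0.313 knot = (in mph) 0.7922. Check: 1 km/h = 0.27777778 m/s, so 0.6953 km/h = 0.6953 * 0.27777778 = 0.19313889 m/s. 1 knot = 0.51444444 m/s, so 0.313 knot = 0.313 * 0.51444444 = 0.16102111 m/s. Sum: 0.19313889 + 0.16102111 = 0.35416 m/s. 1 mph = 0.44704 m/s, so 0.35416 m/s = 0.35416 / 0.44704 = 0.79223336 mph ≈ 0.7922 mph (4 s.f.).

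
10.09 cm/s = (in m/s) 1 cm/s = 0.01 m/s, so 10.09 cm/s = 10.09 * 0.01 = 0.1009 m/s. Result: 0.1009 m/s. Final answer: 0.1009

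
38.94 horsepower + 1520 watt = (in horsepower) 40.98. Check: 1 horsepower = 745.69987 W, so 38.94 horsepower = 38.94 * 745.69987 = 29037.553 W. 1520 watt = 1520 W. Sum: 29037.553 + 1520 = 30557.553 W. 1 horsepower = 745.69987 W, so 30557.553 W = 30557.553 / 745.69987 = 40.978354 horsepower ≈ 40.98 horsepower (4 s.f.).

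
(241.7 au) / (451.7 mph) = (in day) 1 au = 1.4959787e+11 m, so 241.7 au = 241.7 * 1.4959787e+11 = 3.6157805e+13 m. 1 mph = 0.44704 m/s, so 451.7 mph = 451.7 * 0.44704 = 201.92797 m/s. Combine: 3.6157805e+13 m / 201.92797 m/s = 1.7906289e+11 s. 1 day = 86400 s, so 1.7906289e+11 s = 1.7906289e+11 / 86400 = 2072487.1 day ≈ 2.072e+06 day (4 s.f.). Final answer: 2.072e+06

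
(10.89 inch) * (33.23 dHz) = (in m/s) 0.9192. Check: 1 inch = 0.0254 m, so 10.89 inch = 10.89 * 0.0254 = 0.276606 m. 1 dHz = 0.1 Hz, so 33.23 dHz = 33.23 * 0.1 = 3.323 Hz. Combine: 0.276606 m * 3.323 Hz = 0.91916174 m/s. Result: 0.91916174 m/s ≈ 0.9192 m/s (4 s.f.).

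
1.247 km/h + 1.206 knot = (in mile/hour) 2.163. Check: 1 km/h = 0.27777778 m/s, so 1.247 km/h = 1.247 * 0.27777778 = 0.34638889 m/s. 1 knot = 0.51444444 m/s, so 1.206 knot = 1.206 * 0.51444444 = 0.62042 m/s. Sum: 0.34638889 + 0.62042 = 0.96680889 m/s. 1 mile/hour = 0.44704 m/s, so 0.96680889 m/s = 0.96680889 / 0.44704 = 2.1626899 mile/hour ≈ 2.163 mile/hour (4 s.f.).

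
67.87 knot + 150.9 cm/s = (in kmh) 1 knot = 0.51444444 m/s, so 67.87 knot = 67.87 * 0.51444444 = 34.915344 m/s. 1 cm/s = 0.01 m/s, so 150.9 cm/s = 150.9 * 0.01 = 1.509 m/s. Sum: 34.915344 + 1.509 = 36.424344 m/s. 1 kmh = 0.27777778 m/s, so 36.424344 m/s = 36.424344 / 0.27777778 = 131.12764 kmh ≈ 131.1 kmh (4 s.f.). Final answer: 131.1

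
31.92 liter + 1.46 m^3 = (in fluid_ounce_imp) 5.251e+04. Check: 1 liter = 0.001 m^3, so 31.92 liter = 31.92 * 0.001 = 0.03192 m^3. 1.46 m^3 is already in m^3. Sum: 0.03192 + 1.46 = 1.49192 m^3. 1 fluid_ounce_imp = 2.8413063e-05 m^3, so 1.49192 m^3 = 1.49192 / 2.8413063e-05 = 52508.243 fluid_ounce_imp ≈ 5.251e+04 fluid_ounce_imp (4 s.f.).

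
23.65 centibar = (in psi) 3.43. Check: 1 centibar = 1000 Pa, so 23.65 centibar = 23.65 * 1000 = 23650 Pa. 1 psi = 6894.7573 Pa, so 23650 Pa = 23650 / 6894.7573 = 3.4301425 psi ≈ 3.43 psi (4 s.f.).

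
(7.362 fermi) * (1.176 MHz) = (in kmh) 1 fermi = 1e-15 m, so 7.362 fermi = 7.362 * 1e-15 = 7.362e-15 m. 1 MHz = 1000000 Hz, so 1.176 MHz = 1.176 * 1000000 = 1176000 Hz. Combine: 7.362e-15 m * 1176000 Hz = 8.657712e-09 m/s. 1 kmh = 0.27777778 m/s, so 8.657712e-09 m/s = 8.657712e-09 / 0.27777778 = 3.1167763e-08 kmh ≈ 3.117e-08 kmh (4 s.f.). Final answer: 3.117e-08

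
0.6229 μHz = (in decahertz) 6.229e-08. Check: 1 μHz = 1e-06 Hz, so 0.6229 μHz = 0.6229 * 1e-06 = 6.229e-07 Hz. 1 decahertz = 10 Hz, so 6.229e-07 Hz = 6.229e-07 / 10 = 6.229e-08 decahertz.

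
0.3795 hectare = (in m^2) 1 hectare = 10000 m^2, so 0.3795 hectare = 0.3795 * 10000 = 3795 m^2. Result: 3795 m^2. Final answer: 3795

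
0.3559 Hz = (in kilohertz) 1 kilohertz = 1000 Hz, so 0.3559 Hz = 0.3559 / 1000 = 0.0003559 kilohertz. Final answer: 0.0003559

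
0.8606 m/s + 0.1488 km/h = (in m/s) 0.8606 m/s is already in m/s. 1 km/h = 0.27777778 m/s, so 0.1488 km/h = 0.1488 * 0.27777778 = 0.041333333 m/s. Sum: 0.8606 + 0.041333333 = 0.90193333 m/s. Result: 0.90193333 m/s ≈ 0.9019 m/s (4 s.f.). Final answer: 0.9019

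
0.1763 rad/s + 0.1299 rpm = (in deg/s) 10.88. Check: 0.1763 rad/s is already in rad/s. 1 rpm = 0.10471976 rad/s, so 0.1299 rpm = 0.1299 * 0.10471976 = 0.013603096 rad/s. Sum: 0.1763 + 0.013603096 = 0.1899031 rad/s. 1 deg/s = 0.017453293 rad/s, so 0.1899031 rad/s = 0.1899031 / 0.017453293 = 10.880646 deg/s ≈ 10.88 deg/s (4 s.f.).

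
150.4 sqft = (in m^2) 1 sqft = 0.09290304 m^2, so 150.4 sqft = 150.4 * 0.09290304 = 13.972617 m^2. Result: 13.972617 m^2 ≈ 13.97 m^2 (4 s.f.). Final answer: 13.97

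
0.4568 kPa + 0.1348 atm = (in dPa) 1.412e+05. Check: 1 kPa = 1000 Pa, so 0.4568 kPa = 0.4568 * 1000 = 456.8 Pa. 1 atm = 101325 Pa, so 0.1348 atm = 0.1348 * 101325 = 13658.61 Pa. Sum: 456.8 + 13658.61 = 14115.41 Pa. 1 dPa = 0.1 Pa, so 14115.41 Pa = 14115.41 / 0.1 = 141154.1 dPa ≈ 1.412e+05 dPa (4 s.f.).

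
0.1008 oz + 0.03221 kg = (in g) 35.07. Check: 1 oz = 0.028349523 kg, so 0.1008 oz = 0.1008 * 0.028349523 = 0.0028576319 kg. 0.03221 kg is already in kg. Sum: 0.0028576319 + 0.03221 = 0.035067632 kg. 1 g = 0.001 kg, so 0.035067632 kg = 0.035067632 / 0.001 = 35.067632 g ≈ 35.07 g (4 s.f.).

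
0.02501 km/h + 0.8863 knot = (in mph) 1.035. Check: 1 km/h = 0.27777778 m/s, so 0.02501 km/h = 0.02501 * 0.27777778 = 0.0069472222 m/s. 1 knot = 0.51444444 m/s, so 0.8863 knot = 0.8863 * 0.51444444 = 0.45595211 m/s. Sum: 0.0069472222 + 0.45595211 = 0.46289933 m/s. 1 mph = 0.44704 m/s, so 0.46289933 m/s = 0.46289933 / 0.44704 = 1.0354763 mph ≈ 1.035 mph (4 s.f.).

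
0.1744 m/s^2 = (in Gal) 17.44. Check: 1 Gal = 0.01 m/s^2, so 0.1744 m/s^2 = 0.1744 / 0.01 = 17.44 Gal.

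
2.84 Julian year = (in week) 148.2. Check: 1 Julian year = 31557600 s, so 2.84 Julian year = 2.84 * 31557600 = 89623584 s. 1 week = 604800 s, so 89623584 s = 89623584 / 604800 = 148.18714 week ≈ 148.2 week (4 s.f.).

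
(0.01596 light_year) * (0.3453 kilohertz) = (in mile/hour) 1 light_year = 9.4607305e+15 m, so 0.01596 light_year = 0.01596 * 9.4607305e+15 = 1.5099326e+14 m. 1 kilohertz = 1000 Hz, so 0.3453 kilohertz = 0.3453 * 1000 = 345.3 Hz. Combine: 1.5099326e+14 m * 345.3 Hz = 5.2137972e+16 m/s. 1 mile/hour = 0.44704 m/s, so 5.2137972e+16 m/s = 5.2137972e+16 / 0.44704 = 1.1662932e+17 mile/hour ≈ 1.166e+17 mile/hour (4 s.f.). Final answer: 1.166e+17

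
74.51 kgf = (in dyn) 7.307e+07. Check: 1 kgf = 9.80665 N, so 74.51 kgf = 74.51 * 9.80665 = 730.69349 N. 1 dyn = 1e-05 N, so 730.69349 N = 730.69349 / 1e-05 = 73069349 dyn ≈ 7.307e+07 dyn (4 s.f.).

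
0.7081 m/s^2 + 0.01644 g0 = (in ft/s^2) 2.852. Check: 0.7081 m/s^2 is already in m/s^2. 1 g0 = 9.80665 m/s^2, so 0.01644 g0 = 0.01644 * 9.80665 = 0.16122133 m/s^2. Sum: 0.7081 + 0.16122133 = 0.86932133 m/s^2. 1 ft/s^2 = 0.3048 m/s^2, so 0.86932133 m/s^2 = 0.86932133 / 0.3048 = 2.8521041 ft/s^2 ≈ 2.852 ft/s^2 (4 s.f.).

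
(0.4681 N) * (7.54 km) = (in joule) 0.4681 N is already in N. 1 km = 1000 m, so 7.54 km = 7.54 * 1000 = 7540 m. Combine: 0.4681 N * 7540 m = 3529.474 J. 3529.474 J = 3529.474 joule ≈ 3529 joule (4 s.f.). Final answer: 3529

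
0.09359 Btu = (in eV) 6.163e+20. Check: 1 Btu = 1055.0559 J, so 0.09359 Btu = 0.09359 * 1055.0559 = 98.742677 J. 1 eV = 1.6021766e-19 J, so 98.742677 J = 98.742677 / 1.6021766e-19 = 6.1630332e+20 eV ≈ 6.163e+20 eV (4 s.f.).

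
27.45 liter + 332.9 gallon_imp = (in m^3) 1 liter = 0.001 m^3, so 27.45 liter = 27.45 * 0.001 = 0.02745 m^3. 1 gallon_imp = 0.00454609 m^3, so 332.9 gallon_imp = 332.9 * 0.00454609 = 1.5133934 m^3. Sum: 0.02745 + 1.5133934 = 1.5408434 m^3. Result: 1.5408434 m^3 ≈ 1.541 m^3 (4 s.f.). Final answer: 1.541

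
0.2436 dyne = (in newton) 1 dyne = 1e-05 N, so 0.2436 dyne = 0.2436 * 1e-05 = 2.436e-06 N. 2.436e-06 N = 2.436e-06 newton. Final answer: 2.436e-06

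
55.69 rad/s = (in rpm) 531.8. Check: 1 rpm = 0.10471976 rad/s, so 55.69 rad/s = 55.69 / 0.10471976 = 531.80033 rpm ≈ 531.8 rpm (4 s.f.).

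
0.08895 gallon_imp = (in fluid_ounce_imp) 1 gallon_imp = 0.00454609 m^3, so 0.08895 gallon_imp = 0.08895 * 0.00454609 = 0.00040437471 m^3. 1 fluid_ounce_imp = 2.8413063e-05 m^3, so 0.00040437471 m^3 = 0.00040437471 / 2.8413063e-05 = 14.232 fluid_ounce_imp ≈ 14.23 fluid_ounce_imp (4 s.f.). Final answer: 14.23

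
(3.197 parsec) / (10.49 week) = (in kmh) 5.598e+10. Check: 1 parsec = 3.0856776e+16 m, so 3.197 parsec = 3.197 * 3.0856776e+16 = 9.8649112e+16 m. 1 week = 604800 s, so 10.49 week = 10.49 * 604800 = 6344352 s. Combine: 9.8649112e+16 m / 6344352 s = 1.5549123e+10 m/s. 1 kmh = 0.27777778 m/s, so 1.5549123e+10 m/s = 1.5549123e+10 / 0.27777778 = 5.5976844e+10 kmh ≈ 5.598e+10 kmh (4 s.f.).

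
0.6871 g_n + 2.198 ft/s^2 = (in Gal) 1 g_n = 9.80665 m/s^2, so 0.6871 g_n = 0.6871 * 9.80665 = 6.7381492 m/s^2. 1 ft/s^2 = 0.3048 m/s^2, so 2.198 ft/s^2 = 2.198 * 0.3048 = 0.6699504 m/s^2. Sum: 6.7381492 + 0.6699504 = 7.4080996 m/s^2. 1 Gal = 0.01 m/s^2, so 7.4080996 m/s^2 = 7.4080996 / 0.01 = 740.80996 Gal ≈ 740.8 Gal (4 s.f.). Final answer: 740.8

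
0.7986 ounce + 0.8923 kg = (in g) 914.9. Check: 1 ounce = 0.028349523 kg, so 0.7986 ounce = 0.7986 * 0.028349523 = 0.022639929 kg. 0.8923 kg is already in kg. Sum: 0.022639929 + 0.8923 = 0.91493993 kg. 1 g = 0.001 kg, so 0.91493993 kg = 0.91493993 / 0.001 = 914.93993 g ≈ 914.9 g (4 s.f.).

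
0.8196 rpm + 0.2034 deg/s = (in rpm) 0.8535. Check: 1 rpm = 0.10471976 rad/s, so 0.8196 rpm = 0.8196 * 0.10471976 = 0.085828311 rad/s. 1 deg/s = 0.017453293 rad/s, so 0.2034 deg/s = 0.2034 * 0.017453293 = 0.0035499997 rad/s. Sum: 0.085828311 + 0.0035499997 = 0.089378311 rad/s. 1 rpm = 0.10471976 rad/s, so 0.089378311 rad/s = 0.089378311 / 0.10471976 = 0.8535 rpm.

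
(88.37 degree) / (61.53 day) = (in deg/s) 1 degree = 0.017453293 rad, so 88.37 degree = 88.37 * 0.017453293 = 1.5423475 rad. 1 day = 86400 s, so 61.53 day = 61.53 * 86400 = 5316192 s. Combine: 1.5423475 rad / 5316192 s = 2.901226e-07 rad/s. 1 deg/s = 0.017453293 rad/s, so 2.901226e-07 rad/s = 2.901226e-07 / 0.017453293 = 1.6622801e-05 deg/s ≈ 1.662e-05 deg/s (4 s.f.). Final answer: 1.662e-05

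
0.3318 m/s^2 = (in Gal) 1 Gal = 0.01 m/s^2, so 0.3318 m/s^2 = 0.3318 / 0.01 = 33.18 Gal. Final answer: 33.18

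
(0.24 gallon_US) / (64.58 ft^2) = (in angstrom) 1.514e+06. Check: 1 gallon_US = 0.0037854118 m^3, so 0.24 gallon_US = 0.24 * 0.0037854118 = 0.00090849883 m^3. 1 ft^2 = 0.09290304 m^2, so 64.58 ft^2 = 64.58 * 0.09290304 = 5.9996783 m^2. Combine: 0.00090849883 m^3 / 5.9996783 m^2 = 0.00015142459 m. 1 angstrom = 1e-10 m, so 0.00015142459 m = 0.00015142459 / 1e-10 = 1514245.9 angstrom ≈ 1.514e+06 angstrom (4 s.f.).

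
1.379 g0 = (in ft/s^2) 44.37. Check: 1 g0 = 9.80665 m/s^2, so 1.379 g0 = 1.379 * 9.80665 = 13.52337 m/s^2. 1 ft/s^2 = 0.3048 m/s^2, so 13.52337 m/s^2 = 13.52337 / 0.3048 = 44.368013 ft/s^2 ≈ 44.37 ft/s^2 (4 s.f.).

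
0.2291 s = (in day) 1 day = 86400 s, so 0.2291 s = 0.2291 / 86400 = 2.6516204e-06 day ≈ 2.652e-06 day (4 s.f.). Final answer: 2.652e-06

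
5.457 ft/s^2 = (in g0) 1 ft/s^2 = 0.3048 m/s^2, so 5.457 ft/s^2 = 5.457 * 0.3048 = 1.6632936 m/s^2. 1 g0 = 9.80665 m/s^2, so 1.6632936 m/s^2 = 1.6632936 / 9.80665 = 0.16960875 g0 ≈ 0.1696 g0 (4 s.f.). Final answer: 0.1696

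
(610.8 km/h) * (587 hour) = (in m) 3.585e+08. Check: 1 km/h = 0.27777778 m/s, so 610.8 km/h = 610.8 * 0.27777778 = 169.66667 m/s. 1 hour = 3600 s, so 587 hour = 587 * 3600 = 2113200 s. Combine: 169.66667 m/s * 2113200 s = 3.585396e+08 m. Result: 3.585396e+08 m ≈ 3.585e+08 m (4 s.f.).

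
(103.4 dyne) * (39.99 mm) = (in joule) 4.135e-05. Check: 1 dyne = 1e-05 N, so 103.4 dyne = 103.4 * 1e-05 = 0.001034 N. 1 mm = 0.001 m, so 39.99 mm = 39.99 * 0.001 = 0.03999 m. Combine: 0.001034 N * 0.03999 m = 4.134966e-05 J. 4.134966e-05 J = 4.134966e-05 joule ≈ 4.135e-05 joule (4 s.f.).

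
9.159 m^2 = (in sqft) 1 sqft = 0.09290304 m^2, so 9.159 m^2 = 9.159 / 0.09290304 = 98.586656 sqft ≈ 98.59 sqft (4 s.f.). Final answer: 98.59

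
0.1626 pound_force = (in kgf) 1 pound_force = 4.4482216 N, so 0.1626 pound_force = 0.1626 * 4.4482216 = 0.72328083 N. 1 kgf = 9.80665 N, so 0.72328083 N = 0.72328083 / 9.80665 = 0.073754119 kgf ≈ 0.07375 kgf (4 s.f.). Final answer: 0.07375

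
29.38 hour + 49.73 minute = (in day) 1 hour = 3600 s, so 29.38 hour = 29.38 * 3600 = 105768 s. 1 minute = 60 s, so 49.73 minute = 49.73 * 60 = 2983.8 s. Sum: 105768 + 2983.8 = 108751.8 s. 1 day = 86400 s, so 108751.8 s = 108751.8 / 86400 = 1.2587014 day ≈ 1.259 day (4 s.f.). Final answer: 1.259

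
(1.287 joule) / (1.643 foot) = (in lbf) 1.287 joule = 1.287 J. 1 foot = 0.3048 m, so 1.643 foot = 1.643 * 0.3048 = 0.5007864 m. Combine: 1.287 J / 0.5007864 m = 2.569958 N. 1 lbf = 4.4482216 N, so 2.569958 N = 2.569958 / 4.4482216 = 0.57774954 lbf ≈ 0.5777 lbf (4 s.f.). Final answer: 0.5777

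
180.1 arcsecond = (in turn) 1 arcsecond = 4.8481368e-06 rad, so 180.1 arcsecond = 180.1 * 4.8481368e-06 = 0.00087314944 rad. 1 turn = 6.2831853 rad, so 0.00087314944 rad = 0.00087314944 / 6.2831853 = 0.00013896605 turn ≈ 0.000139 turn (4 s.f.). Final answer: 0.000139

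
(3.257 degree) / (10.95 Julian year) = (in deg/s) 1 degree = 0.017453293 rad, so 3.257 degree = 3.257 * 0.017453293 = 0.056845374 rad. 1 Julian year = 31557600 s, so 10.95 Julian year = 10.95 * 31557600 = 3.4555572e+08 s. Combine: 0.056845374 rad / 3.4555572e+08 s = 1.6450422e-10 rad/s. 1 deg/s = 0.017453293 rad/s, so 1.6450422e-10 rad/s = 1.6450422e-10 / 0.017453293 = 9.4253974e-09 deg/s ≈ 9.425e-09 deg/s (4 s.f.). Final answer: 9.425e-09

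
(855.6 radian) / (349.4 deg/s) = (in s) 140.3. Check: 855.6 radian = 855.6 rad. 1 deg/s = 0.017453293 rad/s, so 349.4 deg/s = 349.4 * 0.017453293 = 6.0981804 rad/s. Combine: 855.6 rad / 6.0981804 rad/s = 140.30415 s. Result: 140.30415 s ≈ 140.3 s (4 s.f.).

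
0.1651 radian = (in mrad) 165.1. Check: 0.1651 radian = 0.1651 rad. 1 mrad = 0.001 rad, so 0.1651 rad = 0.1651 / 0.001 = 165.1 mrad.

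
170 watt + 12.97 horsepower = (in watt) 9842. Check: 170 watt = 170 W. 1 horsepower = 745.69987 W, so 12.97 horsepower = 12.97 * 745.69987 = 9671.7273 W. Sum: 170 + 9671.7273 = 9841.7273 W. 9841.7273 W = 9841.7273 watt ≈ 9842 watt (4 s.f.).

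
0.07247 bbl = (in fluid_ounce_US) 389.6. Check: 1 bbl = 0.15898729 m^3, so 0.07247 bbl = 0.07247 * 0.15898729 = 0.011521809 m^3. 1 fluid_ounce_US = 2.957353e-05 m^3, so 0.011521809 m^3 = 0.011521809 / 2.957353e-05 = 389.59872 fluid_ounce_US ≈ 389.6 fluid_ounce_US (4 s.f.).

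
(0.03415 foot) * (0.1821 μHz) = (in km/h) 1 foot = 0.3048 m, so 0.03415 foot = 0.03415 * 0.3048 = 0.01040892 m. 1 μHz = 1e-06 Hz, so 0.1821 μHz = 0.1821 * 1e-06 = 1.821e-07 Hz. Combine: 0.01040892 m * 1.821e-07 Hz = 1.8954643e-09 m/s. 1 km/h = 0.27777778 m/s, so 1.8954643e-09 m/s = 1.8954643e-09 / 0.27777778 = 6.8236716e-09 km/h ≈ 6.824e-09 km/h (4 s.f.). Final answer: 6.824e-09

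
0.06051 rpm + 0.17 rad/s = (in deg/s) 10.1. Check: 1 rpm = 0.10471976 rad/s, so 0.06051 rpm = 0.06051 * 0.10471976 = 0.0063365924 rad/s. 0.17 rad/s is already in rad/s. Sum: 0.0063365924 + 0.17 = 0.17633659 rad/s. 1 deg/s = 0.017453293 rad/s, so 0.17633659 rad/s = 0.17633659 / 0.017453293 = 10.103343 deg/s ≈ 10.1 deg/s (4 s.f.).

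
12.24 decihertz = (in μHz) 1 decihertz = 0.1 Hz, so 12.24 decihertz = 12.24 * 0.1 = 1.224 Hz. 1 μHz = 1e-06 Hz, so 1.224 Hz = 1.224 / 1e-06 = 1224000 μHz ≈ 1.224e+06 μHz (4 s.f.). Final answer: 1.224e+06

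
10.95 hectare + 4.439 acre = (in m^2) 1.275e+05. Check: 1 hectare = 10000 m^2, so 10.95 hectare = 10.95 * 10000 = 109500 m^2. 1 acre = 4046.8564 m^2, so 4.439 acre = 4.439 * 4046.8564 = 17963.996 m^2. Sum: 109500 + 17963.996 = 127464 m^2. Result: 127464 m^2 ≈ 1.275e+05 m^2 (4 s.f.).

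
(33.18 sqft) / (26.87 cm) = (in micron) 1.147e+07. Check: 1 sqft = 0.09290304 m^2, so 33.18 sqft = 33.18 * 0.09290304 = 3.0825229 m^2. 1 cm = 0.01 m, so 26.87 cm = 26.87 * 0.01 = 0.2687 m. Combine: 3.0825229 m^2 / 0.2687 m = 11.471987 m. 1 micron = 1e-06 m, so 11.471987 m = 11.471987 / 1e-06 = 11471987 micron ≈ 1.147e+07 micron (4 s.f.).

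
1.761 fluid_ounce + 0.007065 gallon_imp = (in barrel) 1 fluid_ounce = 2.957353e-05 m^3, so 1.761 fluid_ounce = 1.761 * 2.957353e-05 = 5.2078986e-05 m^3. 1 gallon_imp = 0.00454609 m^3, so 0.007065 gallon_imp = 0.007065 * 0.00454609 = 3.2118126e-05 m^3. Sum: 5.2078986e-05 + 3.2118126e-05 = 8.4197111e-05 m^3. 1 barrel = 0.15898729 m^3, so 8.4197111e-05 m^3 = 8.4197111e-05 / 0.15898729 = 0.0005295839 barrel ≈ 0.0005296 barrel (4 s.f.). Final answer: 0.0005296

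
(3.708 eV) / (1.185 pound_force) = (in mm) 1.127e-16. Check: 1 eV = 1.6021766e-19 J, so 3.708 eV = 3.708 * 1.6021766e-19 = 5.940871e-19 J. 1 pound_force = 4.4482216 N, so 1.185 pound_force = 1.185 * 4.4482216 = 5.2711426 N. Combine: 5.940871e-19 J / 5.2711426 N = 1.1270556e-19 m. 1 mm = 0.001 m, so 1.1270556e-19 m = 1.1270556e-19 / 0.001 = 1.1270556e-16 mm ≈ 1.127e-16 mm (4 s.f.).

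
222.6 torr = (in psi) 4.304. Check: 1 torr = 133.32237 Pa, so 222.6 torr = 222.6 * 133.32237 = 29677.559 Pa. 1 psi = 6894.7573 Pa, so 29677.559 Pa = 29677.559 / 6894.7573 = 4.304366 psi ≈ 4.304 psi (4 s.f.).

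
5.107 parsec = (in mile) 9.792e+13. Check: 1 parsec = 3.0856776e+16 m, so 5.107 parsec = 5.107 * 3.0856776e+16 = 1.5758555e+17 m. 1 mile = 1609.344 m, so 1.5758555e+17 m = 1.5758555e+17 / 1609.344 = 9.7919124e+13 mile ≈ 9.792e+13 mile (4 s.f.).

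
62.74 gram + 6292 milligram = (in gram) 69.03. Check: 1 gram = 0.001 kg, so 62.74 gram = 62.74 * 0.001 = 0.06274 kg. 1 milligram = 1e-06 kg, so 6292 milligram = 6292 * 1e-06 = 0.006292 kg. Sum: 0.06274 + 0.006292 = 0.069032 kg. 1 gram = 0.001 kg, so 0.069032 kg = 0.069032 / 0.001 = 69.032 gram ≈ 69.03 gram (4 s.f.).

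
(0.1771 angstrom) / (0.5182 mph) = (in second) 7.645e-11. Check: 1 angstrom = 1e-10 m, so 0.1771 angstrom = 0.1771 * 1e-10 = 1.771e-11 m. 1 mph = 0.44704 m/s, so 0.5182 mph = 0.5182 * 0.44704 = 0.23165613 m/s. Combine: 1.771e-11 m / 0.23165613 m/s = 7.6449521e-11 s. 7.6449521e-11 s = 7.6449521e-11 second ≈ 7.645e-11 second (4 s.f.).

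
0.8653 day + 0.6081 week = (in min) 7376. Check: 1 day = 86400 s, so 0.8653 day = 0.8653 * 86400 = 74761.92 s. 1 week = 604800 s, so 0.6081 week = 0.6081 * 604800 = 367778.88 s. Sum: 74761.92 + 367778.88 = 442540.8 s. 1 min = 60 s, so 442540.8 s = 442540.8 / 60 = 7375.68 min ≈ 7376 min (4 s.f.).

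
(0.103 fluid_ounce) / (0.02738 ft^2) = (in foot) 1 fluid_ounce = 2.957353e-05 m^3, so 0.103 fluid_ounce = 0.103 * 2.957353e-05 = 3.0460735e-06 m^3. 1 ft^2 = 0.09290304 m^2, so 0.02738 ft^2 = 0.02738 * 0.09290304 = 0.0025436852 m^2. Combine: 3.0460735e-06 m^3 / 0.0025436852 m^2 = 0.0011975041 m. 1 foot = 0.3048 m, so 0.0011975041 m = 0.0011975041 / 0.3048 = 0.0039288193 foot ≈ 0.003929 foot (4 s.f.). Final answer: 0.003929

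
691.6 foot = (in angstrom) 1 foot = 0.3048 m, so 691.6 foot = 691.6 * 0.3048 = 210.79968 m. 1 angstrom = 1e-10 m, so 210.79968 m = 210.79968 / 1e-10 = 2.1079968e+12 angstrom ≈ 2.108e+12 angstrom (4 s.f.). Final answer: 2.108e+12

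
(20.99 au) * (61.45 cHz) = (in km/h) 1 au = 1.4959787e+11 m, so 20.99 au = 20.99 * 1.4959787e+11 = 3.1400593e+12 m. 1 cHz = 0.01 Hz, so 61.45 cHz = 61.45 * 0.01 = 0.6145 Hz. Combine: 3.1400593e+12 m * 0.6145 Hz = 1.9295664e+12 m/s. 1 km/h = 0.27777778 m/s, so 1.9295664e+12 m/s = 1.9295664e+12 / 0.27777778 = 6.9464392e+12 km/h ≈ 6.946e+12 km/h (4 s.f.). Final answer: 6.946e+12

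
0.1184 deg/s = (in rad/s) 1 deg/s = 0.017453293 rad/s, so 0.1184 deg/s = 0.1184 * 0.017453293 = 0.0020664698 rad/s. Result: 0.0020664698 rad/s ≈ 0.002066 rad/s (4 s.f.). Final answer: 0.002066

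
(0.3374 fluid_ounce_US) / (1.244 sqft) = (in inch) 1 fluid_ounce_US = 2.957353e-05 m^3, so 0.3374 fluid_ounce_US = 0.3374 * 2.957353e-05 = 9.9781089e-06 m^3. 1 sqft = 0.09290304 m^2, so 1.244 sqft = 1.244 * 0.09290304 = 0.11557138 m^2. Combine: 9.9781089e-06 m^3 / 0.11557138 m^2 = 8.6337195e-05 m. 1 inch = 0.0254 m, so 8.6337195e-05 m = 8.6337195e-05 / 0.0254 = 0.0033991021 inch ≈ 0.003399 inch (4 s.f.). Final answer: 0.003399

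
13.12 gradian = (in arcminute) 708.5. Check: 1 gradian = 0.015707963 rad, so 13.12 gradian = 13.12 * 0.015707963 = 0.20608848 rad. 1 arcminute = 0.00029088821 rad, so 0.20608848 rad = 0.20608848 / 0.00029088821 = 708.48 arcminute ≈ 708.5 arcminute (4 s.f.).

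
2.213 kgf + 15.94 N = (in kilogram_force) 3.838. Check: 1 kgf = 9.80665 N, so 2.213 kgf = 2.213 * 9.80665 = 21.702116 N. 15.94 N is already in N. Sum: 21.702116 + 15.94 = 37.642116 N. 1 kilogram_force = 9.80665 N, so 37.642116 N = 37.642116 / 9.80665 = 3.8384276 kilogram_force ≈ 3.838 kilogram_force (4 s.f.).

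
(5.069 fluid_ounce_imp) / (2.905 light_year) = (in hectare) 1 fluid_ounce_imp = 2.8413063e-05 m^3, so 5.069 fluid_ounce_imp = 5.069 * 2.8413063e-05 = 0.00014402581 m^3. 1 light_year = 9.4607305e+15 m, so 2.905 light_year = 2.905 * 9.4607305e+15 = 2.7483422e+16 m. Combine: 0.00014402581 m^3 / 2.7483422e+16 m = 5.2404615e-21 m^2. 1 hectare = 10000 m^2, so 5.2404615e-21 m^2 = 5.2404615e-21 / 10000 = 5.2404615e-25 hectare ≈ 5.24e-25 hectare (4 s.f.). Final answer: 5.24e-25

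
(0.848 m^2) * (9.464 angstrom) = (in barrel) 5.048e-09. Check: 0.848 m^2 is already in m^2. 1 angstrom = 1e-10 m, so 9.464 angstrom = 9.464 * 1e-10 = 9.464e-10 m. Combine: 0.848 m^2 * 9.464e-10 m = 8.025472e-10 m^3. 1 barrel = 0.15898729 m^3, so 8.025472e-10 m^3 = 8.025472e-10 / 0.15898729 = 5.04787e-09 barrel ≈ 5.048e-09 barrel (4 s.f.).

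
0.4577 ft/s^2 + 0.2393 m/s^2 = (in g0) 1 ft/s^2 = 0.3048 m/s^2, so 0.4577 ft/s^2 = 0.4577 * 0.3048 = 0.13950696 m/s^2. 0.2393 m/s^2 is already in m/s^2. Sum: 0.13950696 + 0.2393 = 0.37880696 m/s^2. 1 g0 = 9.80665 m/s^2, so 0.37880696 m/s^2 = 0.37880696 / 9.80665 = 0.03862756 g0 ≈ 0.03863 g0 (4 s.f.). Final answer: 0.03863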